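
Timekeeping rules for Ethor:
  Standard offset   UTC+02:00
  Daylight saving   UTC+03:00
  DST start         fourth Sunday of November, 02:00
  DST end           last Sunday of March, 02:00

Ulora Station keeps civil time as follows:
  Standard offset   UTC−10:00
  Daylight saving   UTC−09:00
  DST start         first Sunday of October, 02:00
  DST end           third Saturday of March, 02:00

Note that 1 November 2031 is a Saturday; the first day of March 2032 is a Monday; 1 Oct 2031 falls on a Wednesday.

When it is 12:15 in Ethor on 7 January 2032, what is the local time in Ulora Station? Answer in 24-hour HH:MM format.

00:15

1 November 2031 is a Saturday, so the first Sunday is November 2 and the fourth is November 23.
1 March 2032 is a Monday, so Sundays fall on 7, 14, 21, 28; the last is March 28.
7 January 2032 falls between 23 November 2031 and 28 March 2032, so daylight saving is in effect and Ethor is at UTC+03:00.
12:15 Ethor − 3h = 09:15 UTC.
1 October 2031 is a Wednesday, so the first Sunday is October 5.
1 March 2032 is a Monday, so the first Saturday is March 6 and the third is March 20.
At the standard offset (UTC−10:00), 09:15 UTC − 10h = 23:15 Ulora Station standard time (rolling into the previous day, 6 January 2032).
The standard-time date in Ulora Station, 6 January 2032, falls between 5 October 2031 and 20 March 2032, so daylight saving is in effect and Ulora Station is at UTC−09:00.
09:15 UTC − 9h = 00:15 Ulora Station.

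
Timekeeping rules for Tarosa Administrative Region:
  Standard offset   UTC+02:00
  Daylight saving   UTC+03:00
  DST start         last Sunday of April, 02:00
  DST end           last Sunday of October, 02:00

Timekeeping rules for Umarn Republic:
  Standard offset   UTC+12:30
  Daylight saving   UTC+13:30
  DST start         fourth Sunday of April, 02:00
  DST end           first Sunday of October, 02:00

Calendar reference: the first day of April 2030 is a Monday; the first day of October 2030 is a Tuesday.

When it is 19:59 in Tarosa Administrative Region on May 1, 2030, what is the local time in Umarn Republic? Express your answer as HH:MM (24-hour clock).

06:29

1 April 2030 is a Monday, so Sundays fall on 7, 14, 21, 28; the last is April 28.
1 October 2030 is a Tuesday, so Sundays fall on 6, 13, 20, 27; the last is October 27.
May 1, 2030 lies within the daylight-saving period (28 April – 27 October), so Tarosa Administrative Region is on daylight time, UTC+03:00.
19:59 Tarosa Administrative Region − 3h = 16:59 UTC.
1 April 2030 is a Monday, so the first Sunday is April 7 and the fourth is April 28.
1 October 2030 is a Tuesday, so the first Sunday is October 6.
At the standard offset (UTC+12:30), 16:59 UTC + 12h30m = 05:29 Umarn Republic standard time (rolling into the next day, 2 May 2030).
Daylight saving runs 28 April – 6 October; the standard-time date in Umarn Republic, May 2, 2030, is inside that window, so Umarn Republic is at UTC+13:30.
16:59 UTC + 13h30m = 06:29 Umarn Republic (rolling into the next day, 2 May 2030).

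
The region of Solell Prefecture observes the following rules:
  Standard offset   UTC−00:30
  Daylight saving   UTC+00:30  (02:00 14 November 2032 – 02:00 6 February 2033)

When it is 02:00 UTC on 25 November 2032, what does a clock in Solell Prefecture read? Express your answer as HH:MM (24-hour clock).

At the standard offset (UTC−00:30), 02:00 UTC − 0h30m = 01:30 Solell Prefecture standard time.
The standard-time date in Solell Prefecture, 25 November 2032, falls between 14 November 2032 and 6 February 2033, so daylight saving is in effect and Solell Prefecture is at UTC+00:30.
02:00 UTC + 0h30m = 02:30 local.

02:30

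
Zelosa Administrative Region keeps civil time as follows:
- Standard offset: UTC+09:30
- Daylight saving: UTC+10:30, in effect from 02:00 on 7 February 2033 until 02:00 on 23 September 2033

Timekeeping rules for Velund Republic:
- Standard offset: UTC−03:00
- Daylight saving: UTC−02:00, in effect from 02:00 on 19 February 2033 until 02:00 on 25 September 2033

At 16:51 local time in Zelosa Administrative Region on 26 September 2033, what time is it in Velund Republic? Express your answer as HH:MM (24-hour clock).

04:21

Daylight saving runs 7 February – 23 September; 26 September 2033 is outside that window, so Zelosa Administrative Region is on standard time at UTC+09:30.
16:51 Zelosa Administrative Region − 9h30m = 07:21 UTC.
At the standard offset (UTC−03:00), 07:21 UTC − 3h = 04:21 Velund Republic standard time.
Daylight saving runs 19 February – 25 September; the standard-time date in Velund Republic, 26 September 2033, is outside that window, so Velund Republic is on standard time at UTC−03:00.
07:21 UTC − 3h = 04:21 Velund Republic.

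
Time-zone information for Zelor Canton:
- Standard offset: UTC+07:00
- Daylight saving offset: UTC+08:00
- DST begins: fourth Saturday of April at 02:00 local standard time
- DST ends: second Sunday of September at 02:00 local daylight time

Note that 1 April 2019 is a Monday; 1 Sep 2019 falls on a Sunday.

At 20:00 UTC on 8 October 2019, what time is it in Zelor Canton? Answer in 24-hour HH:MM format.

03:00

1 April 2019 is a Monday, so the first Saturday is April 6 and the fourth is April 27.
1 September 2019 is a Sunday, so the first Sunday is September 1 and the second is September 8.
At the standard offset (UTC+07:00), 20:00 UTC + 7h = 03:00 Zelor Canton standard time (rolling into the next day, 9 October 2019).
The standard-time date in Zelor Canton, 9 October 2019, does not fall between 27 April and 8 September, so daylight saving is not in effect and Zelor Canton is at UTC+07:00.
20:00 UTC + 7h = 03:00 local (rolling into the next day, 9 October 2019).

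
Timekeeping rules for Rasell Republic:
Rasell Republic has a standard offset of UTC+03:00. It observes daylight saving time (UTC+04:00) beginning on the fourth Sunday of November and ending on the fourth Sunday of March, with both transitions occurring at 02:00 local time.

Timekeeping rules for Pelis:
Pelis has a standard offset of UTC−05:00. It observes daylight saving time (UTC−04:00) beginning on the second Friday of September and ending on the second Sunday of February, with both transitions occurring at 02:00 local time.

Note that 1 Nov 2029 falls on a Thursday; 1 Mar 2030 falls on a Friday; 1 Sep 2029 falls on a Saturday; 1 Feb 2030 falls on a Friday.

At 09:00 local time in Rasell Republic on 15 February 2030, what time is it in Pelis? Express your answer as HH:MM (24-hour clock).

1 November 2029 is a Thursday, so the first Sunday is November 4 and the fourth is November 25.
1 March 2030 is a Friday, so the first Sunday is March 3 and the fourth is March 24.
Daylight saving runs 25 November 2029 – 24 March 2030; 15 February 2030 is inside that window, so Rasell Republic is at UTC+04:00.
09:00 Rasell Republic − 4h = 05:00 UTC.
1 September 2029 is a Saturday, so the first Friday is September 7 and the second is September 14.
1 February 2030 is a Friday, so the first Sunday is February 3 and the second is February 10.
At the standard offset (UTC−05:00), 05:00 UTC − 5h = 00:00 Pelis standard time.
The standard-time date in Pelis, 15 February 2030, does not fall between 14 September 2029 and 10 February 2030, so daylight saving is not in effect and Pelis is at UTC−05:00.
05:00 UTC − 5h = 00:00 Pelis.

00:00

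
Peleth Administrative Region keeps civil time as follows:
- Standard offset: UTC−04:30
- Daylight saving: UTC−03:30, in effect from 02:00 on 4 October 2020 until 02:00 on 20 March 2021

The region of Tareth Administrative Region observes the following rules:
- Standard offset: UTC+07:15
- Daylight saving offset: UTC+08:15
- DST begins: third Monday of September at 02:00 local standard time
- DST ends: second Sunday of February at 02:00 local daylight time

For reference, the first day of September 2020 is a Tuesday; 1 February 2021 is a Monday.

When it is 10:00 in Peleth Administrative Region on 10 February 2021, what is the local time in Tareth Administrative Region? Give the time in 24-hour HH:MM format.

21:45

Daylight saving runs 4 October 2020 – 20 March 2021; 10 February 2021 is inside that window, so Peleth Administrative Region is at UTC−03:30.
10:00 Peleth Administrative Region + 3h30m = 13:30 UTC.
1 September 2020 is a Tuesday, so the first Monday is September 7 and the third is September 21.
1 February 2021 is a Monday, so the first Sunday is February 7 and the second is February 14.
At the standard offset (UTC+07:15), 13:30 UTC + 7h15m = 20:45 Tareth Administrative Region standard time.
Daylight saving runs 21 September 2020 – 14 February 2021; the standard-time date in Tareth Administrative Region, 10 February 2021, is inside that window, so Tareth Administrative Region is at UTC+08:15.
13:30 UTC + 8h15m = 21:45 Tareth Administrative Region.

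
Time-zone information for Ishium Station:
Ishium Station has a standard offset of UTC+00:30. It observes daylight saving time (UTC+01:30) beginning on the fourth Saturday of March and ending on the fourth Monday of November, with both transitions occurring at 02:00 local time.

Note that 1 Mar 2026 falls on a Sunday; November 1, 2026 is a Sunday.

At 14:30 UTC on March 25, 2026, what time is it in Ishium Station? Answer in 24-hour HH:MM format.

1 March 2026 is a Sunday, so the first Saturday is March 7 and the fourth is March 28.
1 November 2026 is a Sunday, so the first Monday is November 2 and the fourth is November 23.
At the standard offset (UTC+00:30), 14:30 UTC + 0h30m = 15:00 Ishium Station standard time.
The standard-time date in Ishium Station, March 25, 2026, does not fall between 28 March and 23 November, so daylight saving is not in effect and Ishium Station is at UTC+00:30.
14:30 UTC + 0h30m = 15:00 local.

15:00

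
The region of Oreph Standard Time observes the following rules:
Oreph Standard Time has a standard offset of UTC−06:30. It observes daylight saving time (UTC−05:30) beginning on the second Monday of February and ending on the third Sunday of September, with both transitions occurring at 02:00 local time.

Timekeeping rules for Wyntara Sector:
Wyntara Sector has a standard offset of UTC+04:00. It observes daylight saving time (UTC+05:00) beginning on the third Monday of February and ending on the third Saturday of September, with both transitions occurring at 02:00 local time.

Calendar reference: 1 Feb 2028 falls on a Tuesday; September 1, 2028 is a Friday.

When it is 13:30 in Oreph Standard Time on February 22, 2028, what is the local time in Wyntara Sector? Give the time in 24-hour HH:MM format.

1 February 2028 is a Tuesday, so the first Monday is February 7 and the second is February 14.
1 September 2028 is a Friday, so the first Sunday is September 3 and the third is September 17.
Daylight saving runs 14 February – 17 September; February 22, 2028 is inside that window, so Oreph Standard Time is at UTC−05:30.
13:30 Oreph Standard Time + 5h30m = 19:00 UTC.
1 February 2028 is a Tuesday, so the first Monday is February 7 and the third is February 21.
1 September 2028 is a Friday, so the first Saturday is September 2 and the third is September 16.
At the standard offset (UTC+04:00), 19:00 UTC + 4h = 23:00 Wyntara Sector standard time.
The standard-time date in Wyntara Sector, February 22, 2028, lies within the daylight-saving period (21 February – 16 September), so Wyntara Sector is on daylight time, UTC+05:00.
19:00 UTC + 5h = 00:00 Wyntara Sector (rolling into the next day, 23 February 2028).

00:00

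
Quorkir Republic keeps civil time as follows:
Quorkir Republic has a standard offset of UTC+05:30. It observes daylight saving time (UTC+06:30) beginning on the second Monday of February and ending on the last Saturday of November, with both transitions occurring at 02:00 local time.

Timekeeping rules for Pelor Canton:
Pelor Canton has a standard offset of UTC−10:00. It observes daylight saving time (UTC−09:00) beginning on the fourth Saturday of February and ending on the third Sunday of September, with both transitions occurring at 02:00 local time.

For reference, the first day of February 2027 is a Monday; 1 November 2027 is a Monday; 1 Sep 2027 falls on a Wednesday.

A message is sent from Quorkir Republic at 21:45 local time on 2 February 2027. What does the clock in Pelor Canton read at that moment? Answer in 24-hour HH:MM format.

06:15

1 February 2027 is a Monday, so the first Monday is February 1 and the second is February 8.
1 November 2027 is a Monday, so Saturdays fall on 6, 13, 20, 27; the last is November 27.
Daylight saving runs 8 February – 27 November; 2 February 2027 is outside that window, so Quorkir Republic is on standard time at UTC+05:30.
21:45 Quorkir Republic − 5h30m = 16:15 UTC.
1 February 2027 is a Monday, so the first Saturday is February 6 and the fourth is February 27.
1 September 2027 is a Wednesday, so the first Sunday is September 5 and the third is September 19.
At the standard offset (UTC−10:00), 16:15 UTC − 10h = 06:15 Pelor Canton standard time.
The standard-time date in Pelor Canton, 2 February 2027, does not fall between 27 February and 19 September, so daylight saving is not in effect and Pelor Canton is at UTC−10:00.
16:15 UTC − 10h = 06:15 Pelor Canton.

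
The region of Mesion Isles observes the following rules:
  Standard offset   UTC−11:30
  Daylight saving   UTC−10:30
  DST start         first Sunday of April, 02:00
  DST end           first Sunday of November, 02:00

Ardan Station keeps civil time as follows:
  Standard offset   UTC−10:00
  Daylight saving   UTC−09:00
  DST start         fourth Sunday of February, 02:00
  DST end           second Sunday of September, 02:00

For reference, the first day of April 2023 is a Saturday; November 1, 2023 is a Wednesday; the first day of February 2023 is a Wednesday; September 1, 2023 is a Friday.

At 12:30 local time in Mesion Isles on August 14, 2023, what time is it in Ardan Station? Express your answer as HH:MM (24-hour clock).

14:00

1 April 2023 is a Saturday, so the first Sunday is April 2.
1 November 2023 is a Wednesday, so the first Sunday is November 5.
August 14, 2023 falls between 2 April and 5 November, so daylight saving is in effect and Mesion Isles is at UTC−10:30.
12:30 Mesion Isles + 10h30m = 23:00 UTC.
1 February 2023 is a Wednesday, so the first Sunday is February 5 and the fourth is February 26.
1 September 2023 is a Friday, so the first Sunday is September 3 and the second is September 10.
At the standard offset (UTC−10:00), 23:00 UTC − 10h = 13:00 Ardan Station standard time.
Daylight saving runs 26 February – 10 September; the standard-time date in Ardan Station, August 14, 2023, is inside that window, so Ardan Station is at UTC−09:00.
23:00 UTC − 9h = 14:00 Ardan Station.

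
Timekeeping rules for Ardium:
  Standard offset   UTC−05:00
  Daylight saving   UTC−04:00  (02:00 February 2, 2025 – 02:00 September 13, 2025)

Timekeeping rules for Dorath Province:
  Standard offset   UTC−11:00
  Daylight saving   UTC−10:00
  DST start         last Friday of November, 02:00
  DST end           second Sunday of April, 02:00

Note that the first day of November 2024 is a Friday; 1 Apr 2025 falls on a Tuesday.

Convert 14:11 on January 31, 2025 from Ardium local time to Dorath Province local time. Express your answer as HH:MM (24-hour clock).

January 31, 2025 is outside the daylight-saving period (2 February – 13 September), so Ardium is on standard time, UTC−05:00.
14:11 Ardium + 5h = 19:11 UTC.
1 November 2024 is a Friday, so Fridays fall on 1, 8, 15, 22, 29; the last is November 29.
1 April 2025 is a Tuesday, so the first Sunday is April 6 and the second is April 13.
At the standard offset (UTC−11:00), 19:11 UTC − 11h = 08:11 Dorath Province standard time.
Daylight saving runs 29 November 2024 – 13 April 2025; the standard-time date in Dorath Province, January 31, 2025, is inside that window, so Dorath Province is at UTC−10:00.
19:11 UTC − 10h = 09:11 Dorath Province.

09:11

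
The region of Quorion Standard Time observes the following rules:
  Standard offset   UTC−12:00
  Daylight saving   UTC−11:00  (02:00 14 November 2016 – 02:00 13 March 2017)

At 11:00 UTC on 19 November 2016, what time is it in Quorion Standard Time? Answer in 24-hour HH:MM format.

00:00

At the standard offset (UTC−12:00), 11:00 UTC − 12h = 23:00 Quorion Standard Time standard time (rolling into the previous day, 18 November 2016).
The standard-time date in Quorion Standard Time, 18 November 2016, falls between 14 November 2016 and 13 March 2017, so daylight saving is in effect and Quorion Standard Time is at UTC−11:00.
11:00 UTC − 11h = 00:00 local.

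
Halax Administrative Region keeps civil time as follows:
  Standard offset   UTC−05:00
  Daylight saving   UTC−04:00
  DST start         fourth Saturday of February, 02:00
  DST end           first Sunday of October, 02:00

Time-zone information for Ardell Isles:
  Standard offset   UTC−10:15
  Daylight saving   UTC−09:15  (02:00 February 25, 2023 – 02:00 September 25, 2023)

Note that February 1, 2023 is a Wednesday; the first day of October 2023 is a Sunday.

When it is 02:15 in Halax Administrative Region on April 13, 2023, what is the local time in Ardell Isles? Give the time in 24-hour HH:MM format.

1 February 2023 is a Wednesday, so the first Saturday is February 4 and the fourth is February 25.
1 October 2023 is a Sunday, so the first Sunday is October 1.
April 13, 2023 lies within the daylight-saving period (25 February – 1 October), so Halax Administrative Region is on daylight time, UTC−04:00.
02:15 Halax Administrative Region + 4h = 06:15 UTC.
At the standard offset (UTC−10:15), 06:15 UTC − 10h15m = 20:00 Ardell Isles standard time (rolling into the previous day, 12 April 2023).
The standard-time date in Ardell Isles, April 12, 2023, lies within the daylight-saving period (25 February – 25 September), so Ardell Isles is on daylight time, UTC−09:15.
06:15 UTC − 9h15m = 21:00 Ardell Isles (rolling into the previous day, 12 April 2023).

21:00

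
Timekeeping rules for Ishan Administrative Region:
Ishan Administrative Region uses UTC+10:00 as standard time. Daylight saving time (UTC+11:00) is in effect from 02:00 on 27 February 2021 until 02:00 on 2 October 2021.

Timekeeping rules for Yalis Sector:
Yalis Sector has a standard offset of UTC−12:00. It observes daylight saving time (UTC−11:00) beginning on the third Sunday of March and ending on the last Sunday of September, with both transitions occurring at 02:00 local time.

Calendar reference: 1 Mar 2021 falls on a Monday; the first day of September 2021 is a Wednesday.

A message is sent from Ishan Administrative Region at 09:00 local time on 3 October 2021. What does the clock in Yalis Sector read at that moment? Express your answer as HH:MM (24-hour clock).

11:00

3 October 2021 is outside the daylight-saving period (27 February – 2 October), so Ishan Administrative Region is on standard time, UTC+10:00.
09:00 Ishan Administrative Region − 10h = 23:00 UTC (rolling into the previous day, 2 October 2021).
1 March 2021 is a Monday, so the first Sunday is March 7 and the third is March 21.
1 September 2021 is a Wednesday, so Sundays fall on 5, 12, 19, 26; the last is September 26.
At the standard offset (UTC−12:00), 23:00 UTC − 12h = 11:00 Yalis Sector standard time.
The standard-time date in Yalis Sector, 2 October 2021, is outside the daylight-saving period (21 March – 26 September), so Yalis Sector is on standard time, UTC−12:00.
23:00 UTC − 12h = 11:00 Yalis Sector.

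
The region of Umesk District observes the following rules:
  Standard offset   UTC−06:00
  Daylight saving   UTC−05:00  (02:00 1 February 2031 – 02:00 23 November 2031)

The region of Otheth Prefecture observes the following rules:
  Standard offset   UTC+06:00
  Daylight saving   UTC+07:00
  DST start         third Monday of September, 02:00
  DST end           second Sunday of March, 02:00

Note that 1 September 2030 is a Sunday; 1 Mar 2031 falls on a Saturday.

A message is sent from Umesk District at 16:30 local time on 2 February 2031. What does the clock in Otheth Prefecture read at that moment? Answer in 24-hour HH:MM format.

Daylight saving runs 1 February – 23 November; 2 February 2031 is inside that window, so Umesk District is at UTC−05:00.
16:30 Umesk District + 5h = 21:30 UTC.
1 September 2030 is a Sunday, so the first Monday is September 2 and the third is September 16.
1 March 2031 is a Saturday, so the first Sunday is March 2 and the second is March 9.
At the standard offset (UTC+06:00), 21:30 UTC + 6h = 03:30 Otheth Prefecture standard time (rolling into the next day, 3 February 2031).
The standard-time date in Otheth Prefecture, 3 February 2031, lies within the daylight-saving period (16 September 2030 – 9 March 2031), so Otheth Prefecture is on daylight time, UTC+07:00.
21:30 UTC + 7h = 04:30 Otheth Prefecture (rolling into the next day, 3 February 2031).

04:30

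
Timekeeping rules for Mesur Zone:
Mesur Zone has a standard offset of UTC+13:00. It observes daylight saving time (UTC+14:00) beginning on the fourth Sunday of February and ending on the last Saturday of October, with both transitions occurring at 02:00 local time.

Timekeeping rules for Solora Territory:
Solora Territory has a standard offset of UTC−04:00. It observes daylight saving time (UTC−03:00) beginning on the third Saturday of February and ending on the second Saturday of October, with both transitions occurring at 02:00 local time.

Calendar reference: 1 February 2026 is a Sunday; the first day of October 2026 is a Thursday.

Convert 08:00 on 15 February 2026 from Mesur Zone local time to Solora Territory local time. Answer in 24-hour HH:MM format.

1 February 2026 is a Sunday, so the first Sunday is February 1 and the fourth is February 22.
1 October 2026 is a Thursday, so Saturdays fall on 3, 10, 17, 24, 31; the last is October 31.
15 February 2026 is outside the daylight-saving period (22 February – 31 October), so Mesur Zone is on standard time, UTC+13:00.
08:00 Mesur Zone − 13h = 19:00 UTC (rolling into the previous day, 14 February 2026).
1 February 2026 is a Sunday, so the first Saturday is February 7 and the third is February 21.
1 October 2026 is a Thursday, so the first Saturday is October 3 and the second is October 10.
At the standard offset (UTC−04:00), 19:00 UTC − 4h = 15:00 Solora Territory standard time.
Daylight saving runs 21 February – 10 October; the standard-time date in Solora Territory, 14 February 2026, is outside that window, so Solora Territory is on standard time at UTC−04:00.
19:00 UTC − 4h = 15:00 Solora Territory.

15:00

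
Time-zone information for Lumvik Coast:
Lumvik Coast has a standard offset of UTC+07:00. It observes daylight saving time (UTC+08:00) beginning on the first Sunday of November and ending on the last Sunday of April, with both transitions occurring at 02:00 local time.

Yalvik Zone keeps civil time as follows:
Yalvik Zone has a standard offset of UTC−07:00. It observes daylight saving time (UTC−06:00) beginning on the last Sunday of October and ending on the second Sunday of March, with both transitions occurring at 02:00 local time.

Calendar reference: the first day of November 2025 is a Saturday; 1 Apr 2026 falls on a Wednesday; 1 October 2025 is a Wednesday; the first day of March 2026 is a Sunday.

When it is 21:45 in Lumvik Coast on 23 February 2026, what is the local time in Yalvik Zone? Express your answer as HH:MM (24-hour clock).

07:45

1 November 2025 is a Saturday, so the first Sunday is November 2.
1 April 2026 is a Wednesday, so Sundays fall on 5, 12, 19, 26; the last is April 26.
23 February 2026 lies within the daylight-saving period (2 November 2025 – 26 April 2026), so Lumvik Coast is on daylight time, UTC+08:00.
21:45 Lumvik Coast − 8h = 13:45 UTC.
1 October 2025 is a Wednesday, so Sundays fall on 5, 12, 19, 26; the last is October 26.
1 March 2026 is a Sunday, so the first Sunday is March 1 and the second is March 8.
At the standard offset (UTC−07:00), 13:45 UTC − 7h = 06:45 Yalvik Zone standard time.
The standard-time date in Yalvik Zone, 23 February 2026, lies within the daylight-saving period (26 October 2025 – 8 March 2026), so Yalvik Zone is on daylight time, UTC−06:00.
13:45 UTC − 6h = 07:45 Yalvik Zone.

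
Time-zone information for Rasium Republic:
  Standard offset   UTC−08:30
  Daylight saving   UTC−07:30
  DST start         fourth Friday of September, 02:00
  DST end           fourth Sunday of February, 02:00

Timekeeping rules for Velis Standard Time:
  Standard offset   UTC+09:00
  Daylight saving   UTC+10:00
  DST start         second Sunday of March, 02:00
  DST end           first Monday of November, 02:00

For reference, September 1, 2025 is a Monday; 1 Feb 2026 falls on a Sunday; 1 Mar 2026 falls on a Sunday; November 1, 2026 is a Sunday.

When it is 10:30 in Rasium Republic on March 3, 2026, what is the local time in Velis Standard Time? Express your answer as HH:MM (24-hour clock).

04:00

1 September 2025 is a Monday, so the first Friday is September 5 and the fourth is September 26.
1 February 2026 is a Sunday, so the first Sunday is February 1 and the fourth is February 22.
March 3, 2026 is outside the daylight-saving period (26 September 2025 – 22 February 2026), so Rasium Republic is on standard time, UTC−08:30.
10:30 Rasium Republic + 8h30m = 19:00 UTC.
1 March 2026 is a Sunday, so the first Sunday is March 1 and the second is March 8.
1 November 2026 is a Sunday, so the first Monday is November 2.
At the standard offset (UTC+09:00), 19:00 UTC + 9h = 04:00 Velis Standard Time standard time (rolling into the next day, 4 March 2026).
The standard-time date in Velis Standard Time, March 4, 2026, does not fall between 8 March and 2 November, so daylight saving is not in effect and Velis Standard Time is at UTC+09:00.
19:00 UTC + 9h = 04:00 Velis Standard Time (rolling into the next day, 4 March 2026).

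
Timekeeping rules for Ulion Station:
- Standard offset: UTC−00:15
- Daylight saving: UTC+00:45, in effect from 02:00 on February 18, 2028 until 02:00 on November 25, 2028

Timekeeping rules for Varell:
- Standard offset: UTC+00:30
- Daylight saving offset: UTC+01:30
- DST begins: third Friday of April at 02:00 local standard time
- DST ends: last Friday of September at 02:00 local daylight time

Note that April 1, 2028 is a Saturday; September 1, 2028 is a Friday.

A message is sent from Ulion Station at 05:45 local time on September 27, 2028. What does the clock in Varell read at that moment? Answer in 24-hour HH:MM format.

06:30

Daylight saving runs 18 February – 25 November; September 27, 2028 is inside that window, so Ulion Station is at UTC+00:45.
05:45 Ulion Station − 0h45m = 05:00 UTC.
1 April 2028 is a Saturday, so the first Friday is April 7 and the third is April 21.
1 September 2028 is a Friday, so Fridays fall on 1, 8, 15, 22, 29; the last is September 29.
At the standard offset (UTC+00:30), 05:00 UTC + 0h30m = 05:30 Varell standard time.
The standard-time date in Varell, September 27, 2028, lies within the daylight-saving period (21 April – 29 September), so Varell is on daylight time, UTC+01:30.
05:00 UTC + 1h30m = 06:30 Varell.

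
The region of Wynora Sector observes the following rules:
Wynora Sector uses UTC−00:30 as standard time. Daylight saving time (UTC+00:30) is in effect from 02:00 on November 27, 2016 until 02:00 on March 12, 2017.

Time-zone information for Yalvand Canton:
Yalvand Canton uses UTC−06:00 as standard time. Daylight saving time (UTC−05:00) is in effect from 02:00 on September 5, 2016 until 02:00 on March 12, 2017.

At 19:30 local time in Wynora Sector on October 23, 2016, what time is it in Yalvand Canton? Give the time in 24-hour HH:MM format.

Daylight saving runs 27 November 2016 – 12 March 2017; October 23, 2016 is outside that window, so Wynora Sector is on standard time at UTC−00:30.
19:30 Wynora Sector + 0h30m = 20:00 UTC.
At the standard offset (UTC−06:00), 20:00 UTC − 6h = 14:00 Yalvand Canton standard time.
The standard-time date in Yalvand Canton, October 23, 2016, lies within the daylight-saving period (5 September 2016 – 12 March 2017), so Yalvand Canton is on daylight time, UTC−05:00.
20:00 UTC − 5h = 15:00 Yalvand Canton.

15:00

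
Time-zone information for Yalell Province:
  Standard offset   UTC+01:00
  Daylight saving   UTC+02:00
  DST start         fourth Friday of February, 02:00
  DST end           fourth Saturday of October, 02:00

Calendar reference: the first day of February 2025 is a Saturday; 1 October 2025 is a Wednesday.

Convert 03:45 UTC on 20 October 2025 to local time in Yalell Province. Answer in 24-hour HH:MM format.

05:45

1 February 2025 is a Saturday, so the first Friday is February 7 and the fourth is February 28.
1 October 2025 is a Wednesday, so the first Saturday is October 4 and the fourth is October 25.
At the standard offset (UTC+01:00), 03:45 UTC + 1h = 04:45 Yalell Province standard time.
Daylight saving runs 28 February – 25 October; the standard-time date in Yalell Province, 20 October 2025, is inside that window, so Yalell Province is at UTC+02:00.
03:45 UTC + 2h = 05:45 local.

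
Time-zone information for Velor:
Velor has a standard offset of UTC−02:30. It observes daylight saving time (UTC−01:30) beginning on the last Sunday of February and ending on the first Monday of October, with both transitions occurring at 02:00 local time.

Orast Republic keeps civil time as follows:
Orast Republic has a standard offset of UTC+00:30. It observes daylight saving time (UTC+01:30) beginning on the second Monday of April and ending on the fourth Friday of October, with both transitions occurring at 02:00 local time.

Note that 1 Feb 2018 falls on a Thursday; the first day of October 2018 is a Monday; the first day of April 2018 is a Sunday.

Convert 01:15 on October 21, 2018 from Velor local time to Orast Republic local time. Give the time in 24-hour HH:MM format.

1 February 2018 is a Thursday, so Sundays fall on 4, 11, 18, 25; the last is February 25.
1 October 2018 is a Monday, so the first Monday is October 1.
October 21, 2018 is outside the daylight-saving period (25 February – 1 October), so Velor is on standard time, UTC−02:30.
01:15 Velor + 2h30m = 03:45 UTC.
1 April 2018 is a Sunday, so the first Monday is April 2 and the second is April 9.
1 October 2018 is a Monday, so the first Friday is October 5 and the fourth is October 26.
At the standard offset (UTC+00:30), 03:45 UTC + 0h30m = 04:15 Orast Republic standard time.
The standard-time date in Orast Republic, October 21, 2018, falls between 9 April and 26 October, so daylight saving is in effect and Orast Republic is at UTC+01:30.
03:45 UTC + 1h30m = 05:15 Orast Republic.

05:15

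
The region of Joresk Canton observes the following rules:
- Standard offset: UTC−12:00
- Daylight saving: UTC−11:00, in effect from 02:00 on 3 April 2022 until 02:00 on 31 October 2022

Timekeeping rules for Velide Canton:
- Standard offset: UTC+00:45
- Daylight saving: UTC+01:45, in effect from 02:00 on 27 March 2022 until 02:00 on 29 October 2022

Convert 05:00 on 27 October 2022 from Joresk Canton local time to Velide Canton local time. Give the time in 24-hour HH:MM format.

17:45

Daylight saving runs 3 April – 31 October; 27 October 2022 is inside that window, so Joresk Canton is at UTC−11:00.
05:00 Joresk Canton + 11h = 16:00 UTC.
At the standard offset (UTC+00:45), 16:00 UTC + 0h45m = 16:45 Velide Canton standard time.
The standard-time date in Velide Canton, 27 October 2022, lies within the daylight-saving period (27 March – 29 October), so Velide Canton is on daylight time, UTC+01:45.
16:00 UTC + 1h45m = 17:45 Velide Canton.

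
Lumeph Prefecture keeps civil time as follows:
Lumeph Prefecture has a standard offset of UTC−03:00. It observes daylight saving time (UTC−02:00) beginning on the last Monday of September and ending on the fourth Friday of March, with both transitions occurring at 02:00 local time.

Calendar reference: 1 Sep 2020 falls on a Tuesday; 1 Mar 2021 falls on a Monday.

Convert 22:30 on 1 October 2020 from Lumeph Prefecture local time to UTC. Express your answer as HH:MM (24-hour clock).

1 September 2020 is a Tuesday, so Mondays fall on 7, 14, 21, 28; the last is September 28.
1 March 2021 is a Monday, so the first Friday is March 5 and the fourth is March 26.
1 October 2020 lies within the daylight-saving period (28 September 2020 – 26 March 2021), so Lumeph Prefecture is on daylight time, UTC−02:00.
22:30 local + 2h = 00:30 UTC (rolling into the next day, 2 October 2020).

00:30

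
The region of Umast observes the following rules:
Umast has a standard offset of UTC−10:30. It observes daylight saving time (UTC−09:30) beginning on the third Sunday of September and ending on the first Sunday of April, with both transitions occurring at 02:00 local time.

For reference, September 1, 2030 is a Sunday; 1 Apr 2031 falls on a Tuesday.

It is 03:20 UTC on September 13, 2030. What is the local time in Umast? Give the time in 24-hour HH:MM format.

1 September 2030 is a Sunday, so the first Sunday is September 1 and the third is September 15.
1 April 2031 is a Tuesday, so the first Sunday is April 6.
At the standard offset (UTC−10:30), 03:20 UTC − 10h30m = 16:50 Umast standard time (rolling into the previous day, 12 September 2030).
Daylight saving runs 15 September 2030 – 6 April 2031; the standard-time date in Umast, September 12, 2030, is outside that window, so Umast is on standard time at UTC−10:30.
03:20 UTC − 10h30m = 16:50 local (rolling into the previous day, 12 September 2030).

16:50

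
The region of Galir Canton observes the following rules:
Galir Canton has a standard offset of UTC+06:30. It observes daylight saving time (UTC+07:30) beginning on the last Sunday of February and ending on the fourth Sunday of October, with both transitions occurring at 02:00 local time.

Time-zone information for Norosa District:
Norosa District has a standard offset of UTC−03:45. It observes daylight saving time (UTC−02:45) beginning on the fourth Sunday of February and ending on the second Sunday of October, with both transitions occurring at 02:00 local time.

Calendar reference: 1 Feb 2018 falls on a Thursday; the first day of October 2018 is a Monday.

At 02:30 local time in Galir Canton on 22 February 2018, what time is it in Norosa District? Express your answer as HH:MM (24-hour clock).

16:15

1 February 2018 is a Thursday, so Sundays fall on 4, 11, 18, 25; the last is February 25.
1 October 2018 is a Monday, so the first Sunday is October 7 and the fourth is October 28.
22 February 2018 is outside the daylight-saving period (25 February – 28 October), so Galir Canton is on standard time, UTC+06:30.
02:30 Galir Canton − 6h30m = 20:00 UTC (rolling into the previous day, 21 February 2018).
1 February 2018 is a Thursday, so the first Sunday is February 4 and the fourth is February 25.
1 October 2018 is a Monday, so the first Sunday is October 7 and the second is October 14.
At the standard offset (UTC−03:45), 20:00 UTC − 3h45m = 16:15 Norosa District standard time.
Daylight saving runs 25 February – 14 October; the standard-time date in Norosa District, 21 February 2018, is outside that window, so Norosa District is on standard time at UTC−03:45.
20:00 UTC − 3h45m = 16:15 Norosa District.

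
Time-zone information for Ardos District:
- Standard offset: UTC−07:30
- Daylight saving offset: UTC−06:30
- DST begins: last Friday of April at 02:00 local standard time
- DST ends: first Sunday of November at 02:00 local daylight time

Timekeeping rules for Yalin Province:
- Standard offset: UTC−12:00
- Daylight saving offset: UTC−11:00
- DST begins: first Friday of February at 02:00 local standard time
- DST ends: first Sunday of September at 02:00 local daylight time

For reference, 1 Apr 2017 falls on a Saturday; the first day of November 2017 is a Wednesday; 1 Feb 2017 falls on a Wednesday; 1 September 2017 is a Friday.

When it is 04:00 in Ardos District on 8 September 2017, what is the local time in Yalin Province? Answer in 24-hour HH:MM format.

22:30

1 April 2017 is a Saturday, so Fridays fall on 7, 14, 21, 28; the last is April 28.
1 November 2017 is a Wednesday, so the first Sunday is November 5.
8 September 2017 falls between 28 April and 5 November, so daylight saving is in effect and Ardos District is at UTC−06:30.
04:00 Ardos District + 6h30m = 10:30 UTC.
1 February 2017 is a Wednesday, so the first Friday is February 3.
1 September 2017 is a Friday, so the first Sunday is September 3.
At the standard offset (UTC−12:00), 10:30 UTC − 12h = 22:30 Yalin Province standard time (rolling into the previous day, 7 September 2017).
Daylight saving runs 3 February – 3 September; the standard-time date in Yalin Province, 7 September 2017, is outside that window, so Yalin Province is on standard time at UTC−12:00.
10:30 UTC − 12h = 22:30 Yalin Province (rolling into the previous day, 7 September 2017).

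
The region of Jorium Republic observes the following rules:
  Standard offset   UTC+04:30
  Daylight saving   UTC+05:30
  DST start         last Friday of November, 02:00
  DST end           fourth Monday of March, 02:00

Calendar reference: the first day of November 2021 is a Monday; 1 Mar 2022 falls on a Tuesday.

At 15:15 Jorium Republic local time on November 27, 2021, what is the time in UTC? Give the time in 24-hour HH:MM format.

09:45

1 November 2021 is a Monday, so Fridays fall on 5, 12, 19, 26; the last is November 26.
1 March 2022 is a Tuesday, so the first Monday is March 7 and the fourth is March 28.
November 27, 2021 lies within the daylight-saving period (26 November 2021 – 28 March 2022), so Jorium Republic is on daylight time, UTC+05:30.
15:15 local − 5h30m = 09:45 UTC.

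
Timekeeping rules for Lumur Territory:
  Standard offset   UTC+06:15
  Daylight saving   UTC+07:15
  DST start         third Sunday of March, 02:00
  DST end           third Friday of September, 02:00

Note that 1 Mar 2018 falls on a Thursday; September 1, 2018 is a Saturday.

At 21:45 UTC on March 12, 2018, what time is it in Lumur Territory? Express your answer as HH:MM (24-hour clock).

1 March 2018 is a Thursday, so the first Sunday is March 4 and the third is March 18.
1 September 2018 is a Saturday, so the first Friday is September 7 and the third is September 21.
At the standard offset (UTC+06:15), 21:45 UTC + 6h15m = 04:00 Lumur Territory standard time (rolling into the next day, 13 March 2018).
The standard-time date in Lumur Territory, March 13, 2018, is outside the daylight-saving period (18 March – 21 September), so Lumur Territory is on standard time, UTC+06:15.
21:45 UTC + 6h15m = 04:00 local (rolling into the next day, 13 March 2018).

04:00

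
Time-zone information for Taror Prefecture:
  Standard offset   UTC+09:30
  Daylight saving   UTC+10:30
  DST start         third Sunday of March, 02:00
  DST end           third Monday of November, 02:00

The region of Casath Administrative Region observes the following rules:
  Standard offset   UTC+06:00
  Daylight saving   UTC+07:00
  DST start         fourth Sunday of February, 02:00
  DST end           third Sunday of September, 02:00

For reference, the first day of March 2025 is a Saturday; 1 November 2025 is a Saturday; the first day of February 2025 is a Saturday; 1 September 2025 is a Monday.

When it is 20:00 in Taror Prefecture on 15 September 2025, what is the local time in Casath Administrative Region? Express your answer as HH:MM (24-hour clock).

16:30

1 March 2025 is a Saturday, so the first Sunday is March 2 and the third is March 16.
1 November 2025 is a Saturday, so the first Monday is November 3 and the third is November 17.
15 September 2025 lies within the daylight-saving period (16 March – 17 November), so Taror Prefecture is on daylight time, UTC+10:30.
20:00 Taror Prefecture − 10h30m = 09:30 UTC.
1 February 2025 is a Saturday, so the first Sunday is February 2 and the fourth is February 23.
1 September 2025 is a Monday, so the first Sunday is September 7 and the third is September 21.
At the standard offset (UTC+06:00), 09:30 UTC + 6h = 15:30 Casath Administrative Region standard time.
The standard-time date in Casath Administrative Region, 15 September 2025, falls between 23 February and 21 September, so daylight saving is in effect and Casath Administrative Region is at UTC+07:00.
09:30 UTC + 7h = 16:30 Casath Administrative Region.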